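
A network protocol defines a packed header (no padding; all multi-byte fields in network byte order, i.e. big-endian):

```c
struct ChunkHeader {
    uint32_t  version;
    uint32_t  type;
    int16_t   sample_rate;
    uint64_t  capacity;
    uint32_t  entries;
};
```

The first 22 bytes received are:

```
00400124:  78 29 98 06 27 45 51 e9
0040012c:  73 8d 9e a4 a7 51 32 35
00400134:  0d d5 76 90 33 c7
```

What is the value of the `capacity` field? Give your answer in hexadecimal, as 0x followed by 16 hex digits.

0x9EA4A75132350DD5

`capacity` follows `version` (4 B), `type` (4 B), `sample_rate` (2 B), so it starts at offset 4 + 4 + 2 = 10 and occupies 8 bytes.
Bytes at offsets 10..17: 9E A4 A7 51 32 35 0D D5.
Big-endian: lowest address holds the most-significant byte.
The bytes are already most-significant first: 0x9EA4A75132350DD5.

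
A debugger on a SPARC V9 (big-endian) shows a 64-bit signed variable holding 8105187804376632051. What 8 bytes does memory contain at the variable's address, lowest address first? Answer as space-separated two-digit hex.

8105187804376632051 in hexadecimal, padded to 64 bits, is 0x707B695D6DB28AF3.
Split into bytes (most-significant first): 70 7B 69 5D 6D B2 8A F3.
Big-endian: lowest address holds the most-significant byte.
So the memory order matches the most-significant-first order: 70 7B 69 5D 6D B2 8A F3.

70 7B 69 5D 6D B2 8A F3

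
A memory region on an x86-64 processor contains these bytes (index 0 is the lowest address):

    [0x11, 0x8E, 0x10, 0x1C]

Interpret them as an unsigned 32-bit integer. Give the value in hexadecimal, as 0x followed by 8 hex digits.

In little-endian order the low byte comes first in memory.
Reassemble most-significant byte first: 1C 10 8E 11 → 0x1C108E11.

0x1C108E11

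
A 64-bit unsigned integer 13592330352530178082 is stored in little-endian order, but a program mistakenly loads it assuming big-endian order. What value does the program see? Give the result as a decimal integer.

13592330352530178082 in 64-bit hexadecimal is 0xBCA1A870BC524022.
Stored little-endian, the bytes at ascending addresses are 22 40 52 BC 70 A8 A1 BC.
Read back as big-endian, the last byte is least significant, giving 0x224052BC70A8A1BC.
0x224052BC70A8A1BC = 2468063565096460732.

2468063565096460732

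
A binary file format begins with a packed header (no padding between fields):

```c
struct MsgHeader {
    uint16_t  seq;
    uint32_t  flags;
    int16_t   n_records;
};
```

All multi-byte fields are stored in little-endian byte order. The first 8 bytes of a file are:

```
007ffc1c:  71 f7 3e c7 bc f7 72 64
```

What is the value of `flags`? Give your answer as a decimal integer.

`flags` follows `seq` (2 bytes), so it starts at byte offset 2 and occupies 4 bytes.
Bytes at offsets 2..5: 3E C7 BC F7.
Little-endian: lowest address holds the least-significant byte.
Reassemble most-significant byte first: F7 BC C7 3E → 0xF7BCC73E.
0xF7BCC73E = 4156344126.

4156344126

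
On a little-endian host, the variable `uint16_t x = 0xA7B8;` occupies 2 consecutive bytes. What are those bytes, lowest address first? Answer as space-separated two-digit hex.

Split into bytes (most-significant first): A7 B8.
In little-endian order the low byte comes first in memory.
So at ascending addresses the bytes are B8 A7.

B8 A7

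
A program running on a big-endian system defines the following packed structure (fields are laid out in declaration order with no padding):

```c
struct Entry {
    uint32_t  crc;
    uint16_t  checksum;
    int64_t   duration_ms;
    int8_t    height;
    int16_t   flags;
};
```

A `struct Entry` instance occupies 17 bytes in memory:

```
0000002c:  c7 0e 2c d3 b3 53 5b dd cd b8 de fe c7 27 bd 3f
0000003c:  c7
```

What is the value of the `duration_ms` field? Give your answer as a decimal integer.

`duration_ms` follows `crc` (4 B), `checksum` (2 B), so it starts at offset 4 + 2 = 6 and occupies 8 bytes.
Bytes at offsets 6..13: 5B DD CD B8 DE FE C7 27.
Big-endian: lowest address holds the most-significant byte.
The bytes are already most-significant first: 0x5BDDCDB8DEFEC727.
0x5BDDCDB8DEFEC727 = 6619673221203412775.

6619673221203412775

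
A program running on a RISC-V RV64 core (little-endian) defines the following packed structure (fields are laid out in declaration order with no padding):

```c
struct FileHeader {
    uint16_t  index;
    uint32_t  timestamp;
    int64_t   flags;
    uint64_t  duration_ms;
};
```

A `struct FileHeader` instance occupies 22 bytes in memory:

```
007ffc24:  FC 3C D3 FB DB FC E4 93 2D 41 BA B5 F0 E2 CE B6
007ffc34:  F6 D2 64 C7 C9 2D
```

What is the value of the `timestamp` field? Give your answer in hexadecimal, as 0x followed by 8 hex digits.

0xFCDBFBD3

`timestamp` follows `index` (2 bytes), so it starts at byte offset 2 and occupies 4 bytes.
Bytes at offsets 2..5: D3 FB DB FC.
Little-endian stores the least-significant byte at the lowest address.
Reassemble most-significant byte first: FC DB FB D3 → 0xFCDBFBD3.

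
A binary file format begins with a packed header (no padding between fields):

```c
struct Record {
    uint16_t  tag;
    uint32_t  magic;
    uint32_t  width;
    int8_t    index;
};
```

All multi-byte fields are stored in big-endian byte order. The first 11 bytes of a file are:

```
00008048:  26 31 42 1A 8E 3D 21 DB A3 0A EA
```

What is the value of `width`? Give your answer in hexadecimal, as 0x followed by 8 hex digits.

`width` follows `tag` (2 B), `magic` (4 B), so it starts at offset 2 + 4 = 6 and occupies 4 bytes.
Bytes at offsets 6..9: 21 DB A3 0A.
In big-endian order the high byte comes first in memory.
The bytes are already most-significant first: 0x21DBA30A.

0x21DBA30A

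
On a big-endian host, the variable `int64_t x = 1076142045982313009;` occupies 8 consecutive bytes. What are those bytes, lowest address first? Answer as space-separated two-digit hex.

0E EF 39 7D 3A A3 4A 31

1076142045982313009 in hexadecimal, padded to 64 bits, is 0x0EEF397D3AA34A31.
Split into bytes (most-significant first): 0E EF 39 7D 3A A3 4A 31.
In big-endian order the high byte comes first in memory.
So the memory order matches the most-significant-first order: 0E EF 39 7D 3A A3 4A 31.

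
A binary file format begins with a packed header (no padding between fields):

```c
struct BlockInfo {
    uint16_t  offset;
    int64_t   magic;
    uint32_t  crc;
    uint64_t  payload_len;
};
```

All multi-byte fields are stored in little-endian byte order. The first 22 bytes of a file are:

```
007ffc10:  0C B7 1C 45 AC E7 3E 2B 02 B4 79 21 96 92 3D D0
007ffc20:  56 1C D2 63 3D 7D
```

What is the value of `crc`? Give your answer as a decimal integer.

`crc` follows `offset` (2 B), `magic` (8 B), so it starts at offset 2 + 8 = 10 and occupies 4 bytes.
Bytes at offsets 10..13: 79 21 96 92.
In little-endian order the low byte comes first in memory.
Reassemble most-significant byte first: 92 96 21 79 → 0x92962179.
0x92962179 = 2459312505.

2459312505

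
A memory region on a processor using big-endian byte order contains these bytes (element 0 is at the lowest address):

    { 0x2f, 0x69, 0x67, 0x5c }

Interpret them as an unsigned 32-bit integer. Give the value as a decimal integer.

In big-endian order the high byte comes first in memory.
The bytes are already most-significant first: 0x2F69675C.
0x2F69675C = 795436892.

795436892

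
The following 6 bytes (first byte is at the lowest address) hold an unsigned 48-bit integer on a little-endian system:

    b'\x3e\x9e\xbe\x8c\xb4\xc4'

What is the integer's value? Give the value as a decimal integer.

Little-endian: lowest address holds the least-significant byte.
Reassemble most-significant byte first: C4 B4 8C BE 9E 3E → 0xC4B48CBE9E3E.
0xC4B48CBE9E3E = 216279734459966.

216279734459966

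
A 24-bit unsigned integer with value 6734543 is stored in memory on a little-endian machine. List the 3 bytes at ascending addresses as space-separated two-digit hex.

6734543 in hexadecimal, padded to 24 bits, is 0x66C2CF.
Split into bytes (most-significant first): 66 C2 CF.
In little-endian order the low byte comes first in memory.
So at ascending addresses the bytes are CF C2 66.

CF C2 66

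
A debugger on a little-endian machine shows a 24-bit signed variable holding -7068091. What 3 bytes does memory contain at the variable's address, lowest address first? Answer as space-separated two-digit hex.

Two's complement of -7068091 in 24 bits: 7068091 = 0x6BD9BB; invert → 0x942644; add 1 → 0x942645.
Split into bytes (most-significant first): 94 26 45.
Little-endian stores the least-significant byte at the lowest address.
So at ascending addresses the bytes are 45 26 94.

45 26 94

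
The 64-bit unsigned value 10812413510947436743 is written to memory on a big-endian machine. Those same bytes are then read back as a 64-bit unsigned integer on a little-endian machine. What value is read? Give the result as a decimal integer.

10812413510947436743 in 64-bit hexadecimal is 0x960D68CD34A7F8C7.
Stored big-endian, the bytes at ascending addresses are 96 0D 68 CD 34 A7 F8 C7.
Read back as little-endian, the first byte is least significant, giving 0xC7F8A734CD680D96.
0xC7F8A734CD680D96 = 14409450852998188438.

14409450852998188438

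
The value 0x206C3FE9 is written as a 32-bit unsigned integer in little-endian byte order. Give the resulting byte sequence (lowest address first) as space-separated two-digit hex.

Split into bytes (most-significant first): 20 6C 3F E9.
Little-endian: lowest address holds the least-significant byte.
So at ascending addresses the bytes are E9 3F 6C 20.

E9 3F 6C 20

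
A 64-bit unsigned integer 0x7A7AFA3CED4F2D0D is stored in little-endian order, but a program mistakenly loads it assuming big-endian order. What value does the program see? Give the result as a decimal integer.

949502976793934458

Stored little-endian, the bytes at ascending addresses are 0D 2D 4F ED 3C FA 7A 7A.
Read back as big-endian, the last byte is least significant, giving 0x0D2D4FED3CFA7A7A.
0x0D2D4FED3CFA7A7A = 949502976793934458.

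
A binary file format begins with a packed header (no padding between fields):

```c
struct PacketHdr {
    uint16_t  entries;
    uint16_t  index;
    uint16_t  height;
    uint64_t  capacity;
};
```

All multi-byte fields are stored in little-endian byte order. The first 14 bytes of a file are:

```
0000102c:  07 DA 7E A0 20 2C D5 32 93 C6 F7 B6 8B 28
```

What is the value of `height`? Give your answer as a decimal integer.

`height` follows `entries` (2 B), `index` (2 B), so it starts at offset 2 + 2 = 4 and occupies 2 bytes.
Bytes at offsets 4..5: 20 2C.
Little-endian: lowest address holds the least-significant byte.
Reassemble most-significant byte first: 2C 20 → 0x2C20.
0x2C20 = 11296.

11296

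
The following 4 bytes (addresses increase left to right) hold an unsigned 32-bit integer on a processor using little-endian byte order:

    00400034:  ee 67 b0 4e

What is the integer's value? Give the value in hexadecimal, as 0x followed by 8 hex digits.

Little-endian: lowest address holds the least-significant byte.
Reassemble most-significant byte first: 4E B0 67 EE → 0x4EB067EE.

0x4EB067EE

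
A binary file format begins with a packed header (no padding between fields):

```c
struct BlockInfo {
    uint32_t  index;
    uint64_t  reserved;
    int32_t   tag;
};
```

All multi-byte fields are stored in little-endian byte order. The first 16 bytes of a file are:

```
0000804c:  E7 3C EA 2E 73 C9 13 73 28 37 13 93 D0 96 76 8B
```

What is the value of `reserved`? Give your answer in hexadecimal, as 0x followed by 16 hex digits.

0x931337287313C973

`reserved` follows `index` (4 bytes), so it starts at byte offset 4 and occupies 8 bytes.
Bytes at offsets 4..11: 73 C9 13 73 28 37 13 93.
Little-endian stores the least-significant byte at the lowest address.
Reassemble most-significant byte first: 93 13 37 28 73 13 C9 73 → 0x931337287313C973.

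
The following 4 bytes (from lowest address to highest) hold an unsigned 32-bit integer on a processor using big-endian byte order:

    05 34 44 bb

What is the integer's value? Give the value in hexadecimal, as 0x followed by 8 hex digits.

0x053444BB

In big-endian order the high byte comes first in memory.
The bytes are already most-significant first: 0x053444BB.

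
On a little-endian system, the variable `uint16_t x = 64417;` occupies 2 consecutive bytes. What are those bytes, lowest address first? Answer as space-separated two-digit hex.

A1 FB

64417 in hexadecimal, padded to 16 bits, is 0xFBA1.
Split into bytes (most-significant first): FB A1.
In little-endian order the low byte comes first in memory.
So at ascending addresses the bytes are A1 FB.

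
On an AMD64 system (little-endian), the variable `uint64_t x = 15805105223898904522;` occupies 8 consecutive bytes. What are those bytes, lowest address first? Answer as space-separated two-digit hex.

15805105223898904522 in hexadecimal, padded to 64 bits, is 0xDB5703764C2A37CA.
Split into bytes (most-significant first): DB 57 03 76 4C 2A 37 CA.
In little-endian order the low byte comes first in memory.
So at ascending addresses the bytes are CA 37 2A 4C 76 03 57 DB.

CA 37 2A 4C 76 03 57 DB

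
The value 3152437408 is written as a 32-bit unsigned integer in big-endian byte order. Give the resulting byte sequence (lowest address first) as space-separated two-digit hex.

BB E6 60 A0

3152437408 in hexadecimal, padded to 32 bits, is 0xBBE660A0.
Split into bytes (most-significant first): BB E6 60 A0.
Big-endian: lowest address holds the most-significant byte.
So the memory order matches the most-significant-first order: BB E6 60 A0.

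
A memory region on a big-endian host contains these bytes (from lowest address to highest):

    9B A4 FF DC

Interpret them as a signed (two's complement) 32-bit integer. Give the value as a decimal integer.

-1683685412

Big-endian: lowest address holds the most-significant byte.
The bytes are already most-significant first: 0x9BA4FFDC.
Top bit is set, so as a signed 32-bit value this is 0x9BA4FFDC − 2^32 = -1683685412.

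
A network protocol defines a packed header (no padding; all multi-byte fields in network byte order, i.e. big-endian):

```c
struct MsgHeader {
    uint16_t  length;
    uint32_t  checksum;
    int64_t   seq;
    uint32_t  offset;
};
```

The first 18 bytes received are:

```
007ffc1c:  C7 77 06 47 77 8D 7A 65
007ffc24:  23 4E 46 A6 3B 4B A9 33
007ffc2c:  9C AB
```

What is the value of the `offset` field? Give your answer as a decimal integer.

`offset` follows `length` (2 B), `checksum` (4 B), `seq` (8 B), so it starts at offset 2 + 4 + 8 = 14 and occupies 4 bytes.
Bytes at offsets 14..17: A9 33 9C AB.
Big-endian stores the most-significant byte at the lowest address.
The bytes are already most-significant first: 0xA9339CAB.
0xA9339CAB = 2838731947.

2838731947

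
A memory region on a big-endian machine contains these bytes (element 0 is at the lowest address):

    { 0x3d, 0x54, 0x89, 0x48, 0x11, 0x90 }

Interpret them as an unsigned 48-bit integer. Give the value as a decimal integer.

67433289748880

Big-endian stores the most-significant byte at the lowest address.
The bytes are already most-significant first: 0x3D5489481190.
0x3D5489481190 = 67433289748880.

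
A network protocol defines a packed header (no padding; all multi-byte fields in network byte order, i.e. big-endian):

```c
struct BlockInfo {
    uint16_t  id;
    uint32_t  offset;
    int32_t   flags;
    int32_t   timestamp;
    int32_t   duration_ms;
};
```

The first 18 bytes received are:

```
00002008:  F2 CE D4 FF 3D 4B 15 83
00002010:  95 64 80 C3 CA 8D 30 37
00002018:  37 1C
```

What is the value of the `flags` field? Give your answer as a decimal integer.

`flags` follows `id` (2 B), `offset` (4 B), so it starts at offset 2 + 4 = 6 and occupies 4 bytes.
Bytes at offsets 6..9: 15 83 95 64.
Big-endian: lowest address holds the most-significant byte.
The bytes are already most-significant first: 0x15839564.
0x15839564 = 360944996.

360944996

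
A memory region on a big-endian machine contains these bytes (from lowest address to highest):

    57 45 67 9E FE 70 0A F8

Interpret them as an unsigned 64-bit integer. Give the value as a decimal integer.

In big-endian order the high byte comes first in memory.
The bytes are already most-significant first: 0x5745679EFE700AF8.
0x5745679EFE700AF8 = 6288546387264015096.

6288546387264015096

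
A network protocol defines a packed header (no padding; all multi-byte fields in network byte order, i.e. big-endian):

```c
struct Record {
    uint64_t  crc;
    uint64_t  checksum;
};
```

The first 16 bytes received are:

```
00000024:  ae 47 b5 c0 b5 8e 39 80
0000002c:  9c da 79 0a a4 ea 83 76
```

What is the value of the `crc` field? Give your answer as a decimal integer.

12558205925230262656

`crc` is the first field, at byte offset 0, occupying 8 bytes.
Bytes at offsets 0..7: AE 47 B5 C0 B5 8E 39 80.
In big-endian order the high byte comes first in memory.
The bytes are already most-significant first: 0xAE47B5C0B58E3980.
0xAE47B5C0B58E3980 = 12558205925230262656.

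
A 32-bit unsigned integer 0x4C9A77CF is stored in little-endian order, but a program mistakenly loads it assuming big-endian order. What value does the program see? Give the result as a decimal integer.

Stored little-endian, the bytes at ascending addresses are CF 77 9A 4C.
Read back as big-endian, the last byte is least significant, giving 0xCF779A4C.
0xCF779A4C = 3480721996.

3480721996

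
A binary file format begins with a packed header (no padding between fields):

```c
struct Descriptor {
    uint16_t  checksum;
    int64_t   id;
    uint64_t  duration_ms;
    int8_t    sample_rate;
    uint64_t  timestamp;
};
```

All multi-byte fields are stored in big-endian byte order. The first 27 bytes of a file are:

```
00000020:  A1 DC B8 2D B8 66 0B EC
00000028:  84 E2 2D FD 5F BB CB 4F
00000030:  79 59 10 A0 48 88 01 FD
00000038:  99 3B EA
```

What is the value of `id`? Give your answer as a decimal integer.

-5175277648352607006

`id` follows `checksum` (2 bytes), so it starts at byte offset 2 and occupies 8 bytes.
Bytes at offsets 2..9: B8 2D B8 66 0B EC 84 E2.
Big-endian: lowest address holds the most-significant byte.
The bytes are already most-significant first: 0xB82DB8660BEC84E2.
Top bit is set, so as a signed 64-bit value this is 0xB82DB8660BEC84E2 − 2^64 = -5175277648352607006.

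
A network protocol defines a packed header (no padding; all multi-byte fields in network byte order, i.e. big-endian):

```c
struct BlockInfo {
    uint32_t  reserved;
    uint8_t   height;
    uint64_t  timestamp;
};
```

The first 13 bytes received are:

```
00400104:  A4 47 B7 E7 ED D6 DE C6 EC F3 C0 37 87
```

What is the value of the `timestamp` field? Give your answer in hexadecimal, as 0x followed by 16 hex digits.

0xD6DEC6ECF3C03787

`timestamp` follows `reserved` (4 B), `height` (1 B), so it starts at offset 4 + 1 = 5 and occupies 8 bytes.
Bytes at offsets 5..12: D6 DE C6 EC F3 C0 37 87.
In big-endian order the high byte comes first in memory.
The bytes are already most-significant first: 0xD6DEC6ECF3C03787.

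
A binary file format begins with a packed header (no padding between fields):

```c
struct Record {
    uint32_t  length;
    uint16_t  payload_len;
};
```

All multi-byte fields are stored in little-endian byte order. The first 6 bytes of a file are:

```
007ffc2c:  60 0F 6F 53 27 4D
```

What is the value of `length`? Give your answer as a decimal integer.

`length` is the first field, at byte offset 0, occupying 4 bytes.
Bytes at offsets 0..3: 60 0F 6F 53.
In little-endian order the low byte comes first in memory.
Reassemble most-significant byte first: 53 6F 0F 60 → 0x536F0F60.
0x536F0F60 = 1399787360.

1399787360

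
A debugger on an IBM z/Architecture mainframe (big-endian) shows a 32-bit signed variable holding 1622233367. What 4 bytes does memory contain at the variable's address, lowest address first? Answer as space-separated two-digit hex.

1622233367 in hexadecimal, padded to 32 bits, is 0x60B15117.
Split into bytes (most-significant first): 60 B1 51 17.
Big-endian: lowest address holds the most-significant byte.
So the memory order matches the most-significant-first order: 60 B1 51 17.

60 B1 51 17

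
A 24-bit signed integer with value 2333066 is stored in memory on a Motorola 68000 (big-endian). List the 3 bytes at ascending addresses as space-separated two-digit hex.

23 99 8A

2333066 in hexadecimal, padded to 24 bits, is 0x23998A.
Split into bytes (most-significant first): 23 99 8A.
Big-endian stores the most-significant byte at the lowest address.
So the memory order matches the most-significant-first order: 23 99 8A.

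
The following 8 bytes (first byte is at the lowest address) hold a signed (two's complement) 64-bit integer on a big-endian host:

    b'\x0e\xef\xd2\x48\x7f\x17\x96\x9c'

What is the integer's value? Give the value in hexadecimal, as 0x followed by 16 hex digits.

0x0EEFD2487F17969C

Big-endian stores the most-significant byte at the lowest address.
The bytes are already most-significant first: 0x0EEFD2487F17969C.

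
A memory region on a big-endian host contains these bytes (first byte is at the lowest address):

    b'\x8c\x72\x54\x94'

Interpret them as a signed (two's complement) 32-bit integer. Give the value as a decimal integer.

In big-endian order the high byte comes first in memory.
The bytes are already most-significant first: 0x8C725494.
Top bit is set, so as a signed 32-bit value this is 0x8C725494 − 2^32 = -1938664300.

-1938664300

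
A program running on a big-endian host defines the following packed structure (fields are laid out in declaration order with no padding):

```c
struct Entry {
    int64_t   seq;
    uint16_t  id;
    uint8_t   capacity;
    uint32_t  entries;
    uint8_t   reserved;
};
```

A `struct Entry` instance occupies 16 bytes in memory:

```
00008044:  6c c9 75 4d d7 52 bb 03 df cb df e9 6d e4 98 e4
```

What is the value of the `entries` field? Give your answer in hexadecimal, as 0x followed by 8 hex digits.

0xE96DE498

`entries` follows `seq` (8 B), `id` (2 B), `capacity` (1 B), so it starts at offset 8 + 2 + 1 = 11 and occupies 4 bytes.
Bytes at offsets 11..14: E9 6D E4 98.
Big-endian: lowest address holds the most-significant byte.
The bytes are already most-significant first: 0xE96DE498.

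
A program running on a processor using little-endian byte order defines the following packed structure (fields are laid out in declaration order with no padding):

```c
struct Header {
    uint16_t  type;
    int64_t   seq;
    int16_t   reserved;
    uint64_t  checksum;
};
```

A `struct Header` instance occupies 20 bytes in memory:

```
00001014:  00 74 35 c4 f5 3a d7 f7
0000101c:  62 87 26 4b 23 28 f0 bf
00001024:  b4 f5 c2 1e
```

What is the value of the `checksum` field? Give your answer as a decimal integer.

2216604123282810915

`checksum` follows `type` (2 B), `seq` (8 B), `reserved` (2 B), so it starts at offset 2 + 8 + 2 = 12 and occupies 8 bytes.
Bytes at offsets 12..19: 23 28 F0 BF B4 F5 C2 1E.
Little-endian stores the least-significant byte at the lowest address.
Reassemble most-significant byte first: 1E C2 F5 B4 BF F0 28 23 → 0x1EC2F5B4BFF02823.
0x1EC2F5B4BFF02823 = 2216604123282810915.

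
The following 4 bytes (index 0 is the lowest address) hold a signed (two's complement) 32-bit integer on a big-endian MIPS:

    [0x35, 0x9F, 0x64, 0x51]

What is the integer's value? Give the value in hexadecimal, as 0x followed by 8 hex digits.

0x359F6451

Big-endian: lowest address holds the most-significant byte.
The bytes are already most-significant first: 0x359F6451.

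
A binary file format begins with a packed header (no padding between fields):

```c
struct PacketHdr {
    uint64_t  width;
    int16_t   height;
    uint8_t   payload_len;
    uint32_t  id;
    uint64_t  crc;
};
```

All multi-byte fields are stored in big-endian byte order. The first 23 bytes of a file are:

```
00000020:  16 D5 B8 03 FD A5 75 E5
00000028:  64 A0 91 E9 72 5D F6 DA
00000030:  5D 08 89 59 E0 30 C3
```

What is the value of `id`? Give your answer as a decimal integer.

3916586486

`id` follows `width` (8 B), `height` (2 B), `payload_len` (1 B), so it starts at offset 8 + 2 + 1 = 11 and occupies 4 bytes.
Bytes at offsets 11..14: E9 72 5D F6.
Big-endian: lowest address holds the most-significant byte.
The bytes are already most-significant first: 0xE9725DF6.
0xE9725DF6 = 3916586486.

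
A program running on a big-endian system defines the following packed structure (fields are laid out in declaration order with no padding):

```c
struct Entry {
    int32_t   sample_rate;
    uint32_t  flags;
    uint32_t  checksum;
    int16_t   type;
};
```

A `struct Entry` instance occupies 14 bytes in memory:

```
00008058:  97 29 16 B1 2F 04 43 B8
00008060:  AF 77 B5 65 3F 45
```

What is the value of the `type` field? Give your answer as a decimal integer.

`type` follows `sample_rate` (4 B), `flags` (4 B), `checksum` (4 B), so it starts at offset 4 + 4 + 4 = 12 and occupies 2 bytes.
Bytes at offsets 12..13: 3F 45.
Big-endian: lowest address holds the most-significant byte.
The bytes are already most-significant first: 0x3F45.
0x3F45 = 16197.

16197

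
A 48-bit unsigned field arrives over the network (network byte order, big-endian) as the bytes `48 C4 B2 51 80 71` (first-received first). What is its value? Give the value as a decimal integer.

Big-endian stores the most-significant byte at the lowest address.
The bytes are already most-significant first: 0x48C4B2518071.
0x48C4B2518071 = 80009642475633.

80009642475633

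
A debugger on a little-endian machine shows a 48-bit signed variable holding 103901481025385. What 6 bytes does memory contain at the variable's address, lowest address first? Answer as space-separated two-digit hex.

69 3F DE 72 7F 5E

103901481025385 in hexadecimal, padded to 48 bits, is 0x5E7F72DE3F69.
Split into bytes (most-significant first): 5E 7F 72 DE 3F 69.
Little-endian: lowest address holds the least-significant byte.
So at ascending addresses the bytes are 69 3F DE 72 7F 5E.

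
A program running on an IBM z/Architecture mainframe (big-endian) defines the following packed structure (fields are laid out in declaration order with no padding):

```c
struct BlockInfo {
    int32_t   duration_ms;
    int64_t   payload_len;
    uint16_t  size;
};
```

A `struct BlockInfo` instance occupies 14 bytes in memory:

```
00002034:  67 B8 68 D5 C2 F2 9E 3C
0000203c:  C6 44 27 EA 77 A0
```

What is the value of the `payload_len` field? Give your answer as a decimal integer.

`payload_len` follows `duration_ms` (4 bytes), so it starts at byte offset 4 and occupies 8 bytes.
Bytes at offsets 4..11: C2 F2 9E 3C C6 44 27 EA.
In big-endian order the high byte comes first in memory.
The bytes are already most-significant first: 0xC2F29E3CC64427EA.
Top bit is set, so as a signed 64-bit value this is 0xC2F29E3CC64427EA − 2^64 = -4399279902125971478.

-4399279902125971478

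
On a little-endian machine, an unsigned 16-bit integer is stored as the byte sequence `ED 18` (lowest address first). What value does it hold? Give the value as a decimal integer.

6381

Little-endian: lowest address holds the least-significant byte.
Reassemble most-significant byte first: 18 ED → 0x18ED.
0x18ED = 6381.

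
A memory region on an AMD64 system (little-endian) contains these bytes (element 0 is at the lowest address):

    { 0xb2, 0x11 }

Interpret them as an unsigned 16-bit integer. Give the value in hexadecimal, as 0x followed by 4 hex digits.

0x11B2

In little-endian order the low byte comes first in memory.
Reassemble most-significant byte first: 11 B2 → 0x11B2.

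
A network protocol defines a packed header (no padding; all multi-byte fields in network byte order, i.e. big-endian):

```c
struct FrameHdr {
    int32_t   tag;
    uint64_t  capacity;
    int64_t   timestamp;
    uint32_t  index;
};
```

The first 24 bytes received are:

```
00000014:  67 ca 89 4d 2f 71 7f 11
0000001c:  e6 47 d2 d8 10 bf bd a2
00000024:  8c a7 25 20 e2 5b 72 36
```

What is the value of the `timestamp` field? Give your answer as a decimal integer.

1206891731000698144

`timestamp` follows `tag` (4 B), `capacity` (8 B), so it starts at offset 4 + 8 = 12 and occupies 8 bytes.
Bytes at offsets 12..19: 10 BF BD A2 8C A7 25 20.
In big-endian order the high byte comes first in memory.
The bytes are already most-significant first: 0x10BFBDA28CA72520.
0x10BFBDA28CA72520 = 1206891731000698144.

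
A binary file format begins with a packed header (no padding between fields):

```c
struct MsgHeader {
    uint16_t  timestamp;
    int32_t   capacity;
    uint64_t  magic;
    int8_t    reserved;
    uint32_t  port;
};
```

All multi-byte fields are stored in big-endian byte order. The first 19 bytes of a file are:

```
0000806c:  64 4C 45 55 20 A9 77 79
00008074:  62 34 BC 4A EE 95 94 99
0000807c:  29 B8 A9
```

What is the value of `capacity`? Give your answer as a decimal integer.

`capacity` follows `timestamp` (2 bytes), so it starts at byte offset 2 and occupies 4 bytes.
Bytes at offsets 2..5: 45 55 20 A9.
Big-endian stores the most-significant byte at the lowest address.
The bytes are already most-significant first: 0x455520A9.
0x455520A9 = 1163206825.

1163206825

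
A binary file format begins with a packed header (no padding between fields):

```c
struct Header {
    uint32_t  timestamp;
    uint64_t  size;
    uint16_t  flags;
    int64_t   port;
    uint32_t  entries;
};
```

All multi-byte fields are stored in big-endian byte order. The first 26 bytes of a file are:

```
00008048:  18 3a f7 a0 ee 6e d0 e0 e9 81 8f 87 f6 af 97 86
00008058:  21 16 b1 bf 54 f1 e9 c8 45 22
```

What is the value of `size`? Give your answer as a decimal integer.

`size` follows `timestamp` (4 bytes), so it starts at byte offset 4 and occupies 8 bytes.
Bytes at offsets 4..11: EE 6E D0 E0 E9 81 8F 87.
In big-endian order the high byte comes first in memory.
The bytes are already most-significant first: 0xEE6ED0E0E9818F87.
0xEE6ED0E0E9818F87 = 17180899292873854855.

17180899292873854855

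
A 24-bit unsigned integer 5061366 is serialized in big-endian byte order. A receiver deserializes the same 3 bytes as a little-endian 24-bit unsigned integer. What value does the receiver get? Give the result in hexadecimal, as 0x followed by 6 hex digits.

5061366 in 24-bit hexadecimal is 0x4D3AF6.
Stored big-endian, the bytes at ascending addresses are 4D 3A F6.
Read back as little-endian, the first byte is least significant, giving 0xF63A4D.

0xF63A4D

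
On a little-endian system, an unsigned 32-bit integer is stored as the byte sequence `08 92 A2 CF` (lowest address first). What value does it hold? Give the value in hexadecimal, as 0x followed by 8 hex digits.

0xCFA29208

Little-endian: lowest address holds the least-significant byte.
Reassemble most-significant byte first: CF A2 92 08 → 0xCFA29208.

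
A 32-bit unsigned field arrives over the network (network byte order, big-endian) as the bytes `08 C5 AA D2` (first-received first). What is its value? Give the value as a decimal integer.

147172050

Big-endian: lowest address holds the most-significant byte.
The bytes are already most-significant first: 0x08C5AAD2.
0x08C5AAD2 = 147172050.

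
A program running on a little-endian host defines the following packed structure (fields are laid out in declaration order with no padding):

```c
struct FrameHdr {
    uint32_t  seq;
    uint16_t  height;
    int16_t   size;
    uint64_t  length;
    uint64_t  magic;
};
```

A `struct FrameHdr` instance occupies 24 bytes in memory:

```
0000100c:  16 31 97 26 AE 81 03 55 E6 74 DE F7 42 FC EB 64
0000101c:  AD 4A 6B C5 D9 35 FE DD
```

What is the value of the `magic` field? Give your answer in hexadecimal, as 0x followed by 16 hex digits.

0xDDFE35D9C56B4AAD

`magic` follows `seq` (4 B), `height` (2 B), `size` (2 B), `length` (8 B), so it starts at offset 4 + 2 + 2 + 8 = 16 and occupies 8 bytes.
Bytes at offsets 16..23: AD 4A 6B C5 D9 35 FE DD.
Little-endian stores the least-significant byte at the lowest address.
Reassemble most-significant byte first: DD FE 35 D9 C5 6B 4A AD → 0xDDFE35D9C56B4AAD.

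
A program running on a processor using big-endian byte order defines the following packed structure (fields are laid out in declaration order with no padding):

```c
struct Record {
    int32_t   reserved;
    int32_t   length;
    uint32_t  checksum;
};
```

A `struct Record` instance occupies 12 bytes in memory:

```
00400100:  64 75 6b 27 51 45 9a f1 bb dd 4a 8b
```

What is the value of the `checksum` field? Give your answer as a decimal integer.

3151841931

`checksum` follows `reserved` (4 B), `length` (4 B), so it starts at offset 4 + 4 = 8 and occupies 4 bytes.
Bytes at offsets 8..11: BB DD 4A 8B.
In big-endian order the high byte comes first in memory.
The bytes are already most-significant first: 0xBBDD4A8B.
0xBBDD4A8B = 3151841931.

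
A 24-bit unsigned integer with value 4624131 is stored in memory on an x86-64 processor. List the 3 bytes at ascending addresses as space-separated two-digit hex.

4624131 in hexadecimal, padded to 24 bits, is 0x468F03.
Split into bytes (most-significant first): 46 8F 03.
Little-endian stores the least-significant byte at the lowest address.
So at ascending addresses the bytes are 03 8F 46.

03 8F 46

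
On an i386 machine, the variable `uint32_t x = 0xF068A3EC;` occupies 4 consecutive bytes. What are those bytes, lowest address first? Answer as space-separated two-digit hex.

Split into bytes (most-significant first): F0 68 A3 EC.
Little-endian stores the least-significant byte at the lowest address.
So at ascending addresses the bytes are EC A3 68 F0.

EC A3 68 F0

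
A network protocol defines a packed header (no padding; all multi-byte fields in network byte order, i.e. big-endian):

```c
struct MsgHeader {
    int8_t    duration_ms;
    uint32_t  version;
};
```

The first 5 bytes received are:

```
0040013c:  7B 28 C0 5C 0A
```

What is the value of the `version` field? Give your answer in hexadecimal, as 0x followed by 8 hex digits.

0x28C05C0A

`version` follows `duration_ms` (1 byte), so it starts at byte offset 1 and occupies 4 bytes.
Bytes at offsets 1..4: 28 C0 5C 0A.
Big-endian: lowest address holds the most-significant byte.
The bytes are already most-significant first: 0x28C05C0A.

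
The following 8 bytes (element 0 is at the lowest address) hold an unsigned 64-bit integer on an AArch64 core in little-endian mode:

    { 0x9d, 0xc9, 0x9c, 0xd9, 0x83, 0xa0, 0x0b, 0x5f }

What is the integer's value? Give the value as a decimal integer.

6848744146499062173

In little-endian order the low byte comes first in memory.
Reassemble most-significant byte first: 5F 0B A0 83 D9 9C C9 9D → 0x5F0BA083D99CC99D.
0x5F0BA083D99CC99D = 6848744146499062173.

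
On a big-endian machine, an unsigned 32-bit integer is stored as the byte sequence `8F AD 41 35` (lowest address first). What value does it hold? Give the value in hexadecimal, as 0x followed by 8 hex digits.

0x8FAD4135

In big-endian order the high byte comes first in memory.
The bytes are already most-significant first: 0x8FAD4135.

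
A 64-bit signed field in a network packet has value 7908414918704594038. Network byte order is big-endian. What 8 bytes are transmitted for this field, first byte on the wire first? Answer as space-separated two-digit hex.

6D C0 55 77 CD C9 7C 76

7908414918704594038 in hexadecimal, padded to 64 bits, is 0x6DC05577CDC97C76.
Split into bytes (most-significant first): 6D C0 55 77 CD C9 7C 76.
Big-endian stores the most-significant byte at the lowest address.
So the memory order matches the most-significant-first order: 6D C0 55 77 CD C9 7C 76.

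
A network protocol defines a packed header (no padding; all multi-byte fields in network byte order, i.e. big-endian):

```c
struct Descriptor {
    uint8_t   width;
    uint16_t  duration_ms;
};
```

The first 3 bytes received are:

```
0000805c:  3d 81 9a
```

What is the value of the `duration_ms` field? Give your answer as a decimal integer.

`duration_ms` follows `width` (1 byte), so it starts at byte offset 1 and occupies 2 bytes.
Bytes at offsets 1..2: 81 9A.
In big-endian order the high byte comes first in memory.
The bytes are already most-significant first: 0x819A.
0x819A = 33178.

33178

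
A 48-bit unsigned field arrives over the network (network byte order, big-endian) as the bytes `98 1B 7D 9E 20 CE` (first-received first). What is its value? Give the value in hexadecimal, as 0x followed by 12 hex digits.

In big-endian order the high byte comes first in memory.
The bytes are already most-significant first: 0x981B7D9E20CE.

0x981B7D9E20CE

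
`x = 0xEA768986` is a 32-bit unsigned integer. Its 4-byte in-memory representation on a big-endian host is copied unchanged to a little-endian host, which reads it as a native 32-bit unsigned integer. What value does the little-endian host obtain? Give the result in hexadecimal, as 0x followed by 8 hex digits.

Stored big-endian, the bytes at ascending addresses are EA 76 89 86.
Read back as little-endian, the first byte is least significant, giving 0x868976EA.

0x868976EA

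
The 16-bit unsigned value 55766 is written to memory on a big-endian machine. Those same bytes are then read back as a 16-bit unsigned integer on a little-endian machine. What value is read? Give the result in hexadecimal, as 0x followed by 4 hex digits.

0xD6D9

55766 in 16-bit hexadecimal is 0xD9D6.
Stored big-endian, the bytes at ascending addresses are D9 D6.
Read back as little-endian, the first byte is least significant, giving 0xD6D9.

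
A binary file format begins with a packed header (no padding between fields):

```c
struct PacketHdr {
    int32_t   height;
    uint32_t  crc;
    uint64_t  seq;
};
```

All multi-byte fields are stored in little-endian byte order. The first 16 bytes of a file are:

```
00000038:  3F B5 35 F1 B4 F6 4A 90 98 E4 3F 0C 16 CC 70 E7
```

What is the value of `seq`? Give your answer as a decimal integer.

16677053815219807384

`seq` follows `height` (4 B), `crc` (4 B), so it starts at offset 4 + 4 = 8 and occupies 8 bytes.
Bytes at offsets 8..15: 98 E4 3F 0C 16 CC 70 E7.
Little-endian: lowest address holds the least-significant byte.
Reassemble most-significant byte first: E7 70 CC 16 0C 3F E4 98 → 0xE770CC160C3FE498.
0xE770CC160C3FE498 = 16677053815219807384.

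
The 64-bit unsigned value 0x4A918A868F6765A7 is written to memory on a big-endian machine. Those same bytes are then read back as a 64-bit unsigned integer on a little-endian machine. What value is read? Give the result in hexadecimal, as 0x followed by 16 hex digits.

0xA765678F868A914A

Stored big-endian, the bytes at ascending addresses are 4A 91 8A 86 8F 67 65 A7.
Read back as little-endian, the first byte is least significant, giving 0xA765678F868A914A.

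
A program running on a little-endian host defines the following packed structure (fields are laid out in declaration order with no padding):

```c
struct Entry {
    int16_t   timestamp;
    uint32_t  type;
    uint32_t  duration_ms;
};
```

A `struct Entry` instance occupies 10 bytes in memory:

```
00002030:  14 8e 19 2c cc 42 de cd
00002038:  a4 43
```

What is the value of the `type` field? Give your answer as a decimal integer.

`type` follows `timestamp` (2 bytes), so it starts at byte offset 2 and occupies 4 bytes.
Bytes at offsets 2..5: 19 2C CC 42.
Little-endian: lowest address holds the least-significant byte.
Reassemble most-significant byte first: 42 CC 2C 19 → 0x42CC2C19.
0x42CC2C19 = 1120676889.

1120676889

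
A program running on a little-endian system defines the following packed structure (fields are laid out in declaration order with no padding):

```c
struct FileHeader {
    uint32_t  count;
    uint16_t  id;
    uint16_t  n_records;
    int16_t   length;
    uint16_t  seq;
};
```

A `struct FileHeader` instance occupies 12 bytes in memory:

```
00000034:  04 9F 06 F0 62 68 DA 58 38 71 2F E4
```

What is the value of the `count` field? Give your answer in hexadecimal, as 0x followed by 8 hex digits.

`count` is the first field, at byte offset 0, occupying 4 bytes.
Bytes at offsets 0..3: 04 9F 06 F0.
Little-endian stores the least-significant byte at the lowest address.
Reassemble most-significant byte first: F0 06 9F 04 → 0xF0069F04.

0xF0069F04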